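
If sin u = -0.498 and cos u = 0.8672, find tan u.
tan u = sin u / cos u = -0.5743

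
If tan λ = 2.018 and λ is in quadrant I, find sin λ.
sin λ = 0.896 (using tan²λ + 1 = sec²λ)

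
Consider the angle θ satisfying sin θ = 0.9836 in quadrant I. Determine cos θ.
cos θ = √(1 - sin²θ) = 0.1804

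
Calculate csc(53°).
csc(53°) = 1.252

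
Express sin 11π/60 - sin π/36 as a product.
sin 11π/60 - sin π/36 = 2 cos(19π/180) sin(7π/90)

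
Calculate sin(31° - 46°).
sin(31° - 46°) = sin 31° cos 46° - cos 31° sin 46° = -(√6-√2)/4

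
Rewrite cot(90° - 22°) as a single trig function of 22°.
cot(90° - 22°) = tan(22°)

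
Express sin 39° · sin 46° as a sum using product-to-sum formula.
sin 39° sin 46° = (1/2)[cos(39°-46°) - cos(39°+46°)]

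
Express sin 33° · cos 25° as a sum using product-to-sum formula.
sin 33° cos 25° = (1/2)[sin(33°+25°) + sin(33°-25°)]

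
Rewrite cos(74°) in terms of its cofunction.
cos(74°) = sin(90° - 74°) = sin(16°)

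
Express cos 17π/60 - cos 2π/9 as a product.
cos 17π/60 - cos 2π/9 = -2 sin(91π/360) sin(11π/360)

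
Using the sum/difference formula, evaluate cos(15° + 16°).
cos(15° + 16°) = cos 15° cos 16° - sin 15° sin 16° = 0.8572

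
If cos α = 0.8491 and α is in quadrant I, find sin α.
sin α = 0.5282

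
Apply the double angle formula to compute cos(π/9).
cos(π/9) = 1 - 2sin²π/18 = 0.9397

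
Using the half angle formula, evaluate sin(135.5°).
sin(135.5°) = √((1 - cos 271°)/2) = 0.7009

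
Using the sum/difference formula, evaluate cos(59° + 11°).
cos(59° + 11°) = cos 59° cos 11° - sin 59° sin 11° = 0.342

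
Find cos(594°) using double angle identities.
cos(594°) = cos²297° - sin²297° = -0.5878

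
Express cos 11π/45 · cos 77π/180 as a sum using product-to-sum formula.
cos 11π/45 cos 77π/180 = (1/2)[cos(11π/45-77π/180) + cos(11π/45+77π/180)]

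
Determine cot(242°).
cot(242°) = 0.5317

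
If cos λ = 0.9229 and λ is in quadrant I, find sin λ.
sin λ = 0.385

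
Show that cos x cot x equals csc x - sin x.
RHS = 1/sin x - sin x = (1 - sin²x)/sin x = cos²x/sin x = cos x · (cos x/sin x) = cos x cot x = LHS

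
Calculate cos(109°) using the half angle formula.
cos(109°) = -√((1 + cos 218°)/2) = -0.3256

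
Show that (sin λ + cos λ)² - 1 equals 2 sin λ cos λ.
LHS = sin²λ + 2 sin λ cos λ + cos²λ - 1 = (sin²λ + cos²λ) + 2 sin λ cos λ - 1 = 1 + 2 sin λ cos λ - 1 = 2 sin λ cos λ = RHS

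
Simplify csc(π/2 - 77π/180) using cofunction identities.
csc(π/2 - 77π/180) = sec(77π/180)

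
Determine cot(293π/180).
cot(293π/180) = -0.4245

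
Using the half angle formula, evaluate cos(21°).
cos(21°) = √((1 + cos 42°)/2) = 0.9336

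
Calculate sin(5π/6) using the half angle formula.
sin(5π/6) = √((1 - cos 5π/3)/2) = 1/2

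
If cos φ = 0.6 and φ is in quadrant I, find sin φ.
sin φ = 0.8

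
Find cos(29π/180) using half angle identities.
cos(29π/180) = √((1 + cos 29π/90)/2) = 0.8746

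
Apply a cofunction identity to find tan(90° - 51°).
tan(90° - 51°) = cot(51°) = 0.8098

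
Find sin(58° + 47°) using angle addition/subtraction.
sin(58° + 47°) = sin 58° cos 47° + cos 58° sin 47° = (√6+√2)/4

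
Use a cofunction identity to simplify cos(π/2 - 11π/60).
cos(π/2 - 11π/60) = sin(11π/60)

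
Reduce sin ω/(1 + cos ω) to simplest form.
sin ω/(1 + cos ω) = tan(ω/2) (using Half angle)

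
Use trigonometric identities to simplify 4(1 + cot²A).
4(1 + cot²A) = 4(csc²A) (using Pythagorean identity)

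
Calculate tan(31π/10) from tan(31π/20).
tan(31π/10) = 2 tan 31π/20 / (1 - tan²31π/20) = 0.3249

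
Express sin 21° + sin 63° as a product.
sin 21° + sin 63° = 2 sin(42°) cos(-21°)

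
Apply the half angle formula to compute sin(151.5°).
sin(151.5°) = √((1 - cos 303°)/2) = 0.4772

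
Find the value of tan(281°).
tan(281°) = -5.145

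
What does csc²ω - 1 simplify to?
csc²ω - 1 = cot²ω (using Pythagorean identity)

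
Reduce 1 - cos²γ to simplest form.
1 - cos²γ = sin²γ (using Pythagorean identity)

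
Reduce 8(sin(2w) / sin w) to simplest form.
8(sin(2w) / sin w) = 8(2 cos w) (using Double angle)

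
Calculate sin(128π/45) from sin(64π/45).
sin(128π/45) = 2 sin 64π/45 cos 64π/45 = 0.4695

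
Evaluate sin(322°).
sin(322°) = -0.6157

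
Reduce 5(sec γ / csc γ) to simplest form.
5(sec γ / csc γ) = 5(tan γ) (using Reciprocal identities)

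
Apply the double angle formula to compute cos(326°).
cos(326°) = cos²163° - sin²163° = 0.829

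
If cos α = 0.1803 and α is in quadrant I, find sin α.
sin α = 0.9836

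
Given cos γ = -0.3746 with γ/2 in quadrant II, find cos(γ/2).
cos(γ/2) = ±√((1 + cos γ)/2); negative since γ/2 ∈ QII, so cos(γ/2) = -0.5592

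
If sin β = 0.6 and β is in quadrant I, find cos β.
cos β = 0.8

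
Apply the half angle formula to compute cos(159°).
cos(159°) = -√((1 + cos 318°)/2) = -0.9336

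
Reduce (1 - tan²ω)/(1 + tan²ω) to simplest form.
(1 - tan²ω)/(1 + tan²ω) = cos(2ω) (using Double angle)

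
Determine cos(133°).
cos(133°) = -0.682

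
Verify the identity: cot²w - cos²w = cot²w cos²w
LHS = cos²w/sin²w - cos²w = cos²w(1/sin²w - 1) = cos²w · (1 - sin²w)/sin²w = cos²w · cos²w/sin²w = cos²w · cot²w = RHS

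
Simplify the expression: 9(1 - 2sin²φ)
9(1 - 2sin²φ) = 9(cos(2φ)) (using Double angle)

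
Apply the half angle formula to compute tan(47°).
tan(47°) = sin 94° / (1 + cos 94°) = 1.072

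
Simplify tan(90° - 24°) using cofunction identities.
tan(90° - 24°) = cot(24°)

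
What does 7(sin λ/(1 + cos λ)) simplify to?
7(sin λ/(1 + cos λ)) = 7(tan(λ/2)) (using Half angle)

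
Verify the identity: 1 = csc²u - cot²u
RHS = 1/sin²u - cos²u/sin²u = (1 - cos²u)/sin²u = sin²u/sin²u = 1 = LHS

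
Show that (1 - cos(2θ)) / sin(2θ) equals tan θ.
LHS = 2sin²θ / (2 sin θ cos θ) = sin θ/cos θ = tan θ = RHS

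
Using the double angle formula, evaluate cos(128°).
cos(128°) = cos²64° - sin²64° = -0.6157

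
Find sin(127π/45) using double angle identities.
sin(127π/45) = 2 sin 127π/90 cos 127π/90 = 0.5299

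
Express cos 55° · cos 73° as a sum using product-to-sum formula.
cos 55° cos 73° = (1/2)[cos(55°-73°) + cos(55°+73°)]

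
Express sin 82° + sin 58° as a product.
sin 82° + sin 58° = 2 sin(70°) cos(12°)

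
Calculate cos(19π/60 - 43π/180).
cos(19π/60 - 43π/180) = cos 19π/60 cos 43π/180 + sin 19π/60 sin 43π/180 = 0.9703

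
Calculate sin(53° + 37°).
sin(53° + 37°) = sin 53° cos 37° + cos 53° sin 37° = 1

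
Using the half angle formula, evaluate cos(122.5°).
cos(122.5°) = -√((1 + cos 245°)/2) = -0.5373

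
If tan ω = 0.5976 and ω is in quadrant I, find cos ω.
cos ω = 0.8584 (using tan²ω + 1 = sec²ω)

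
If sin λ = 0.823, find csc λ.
csc λ = 1/sin λ = 1.215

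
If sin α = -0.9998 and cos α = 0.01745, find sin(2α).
sin(2α) = 2 sin α cos α = -0.03489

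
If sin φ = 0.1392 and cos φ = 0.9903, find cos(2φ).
cos(2φ) = cos²φ - sin²φ = 0.9613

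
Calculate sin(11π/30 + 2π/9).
sin(11π/30 + 2π/9) = sin 11π/30 cos 2π/9 + cos 11π/30 sin 2π/9 = 0.9613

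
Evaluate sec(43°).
sec(43°) = 1.367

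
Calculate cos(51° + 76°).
cos(51° + 76°) = cos 51° cos 76° - sin 51° sin 76° = -0.6018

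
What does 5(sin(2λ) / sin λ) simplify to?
5(sin(2λ) / sin λ) = 5(2 cos λ) (using Double angle)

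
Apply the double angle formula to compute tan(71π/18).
tan(71π/18) = 2 tan 71π/36 / (1 - tan²71π/36) = -0.1763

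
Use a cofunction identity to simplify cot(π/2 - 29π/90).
cot(π/2 - 29π/90) = tan(29π/90)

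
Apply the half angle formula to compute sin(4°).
sin(4°) = √((1 - cos 8°)/2) = 0.06976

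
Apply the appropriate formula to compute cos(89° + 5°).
cos(89° + 5°) = cos 89° cos 5° - sin 89° sin 5° = -0.06976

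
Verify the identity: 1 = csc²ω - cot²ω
RHS = 1/sin²ω - cos²ω/sin²ω = (1 - cos²ω)/sin²ω = sin²ω/sin²ω = 1 = LHS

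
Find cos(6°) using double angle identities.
cos(6°) = cos²3° - sin²3° = 0.9945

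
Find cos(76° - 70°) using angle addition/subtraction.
cos(76° - 70°) = cos 76° cos 70° + sin 76° sin 70° = 0.9945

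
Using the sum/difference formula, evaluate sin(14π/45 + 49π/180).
sin(14π/45 + 49π/180) = sin 14π/45 cos 49π/180 + cos 14π/45 sin 49π/180 = (√6+√2)/4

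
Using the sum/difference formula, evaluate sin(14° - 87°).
sin(14° - 87°) = sin 14° cos 87° - cos 14° sin 87° = -0.9563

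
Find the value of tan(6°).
tan(6°) = 0.1051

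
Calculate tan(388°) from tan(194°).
tan(388°) = 2 tan 194° / (1 - tan²194°) = 0.5317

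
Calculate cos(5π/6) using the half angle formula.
cos(5π/6) = -√((1 + cos 5π/3)/2) = -√3/2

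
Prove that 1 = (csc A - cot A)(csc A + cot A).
RHS = csc²A - cot²A = (1 + cot²A) - cot²A = 1 = LHS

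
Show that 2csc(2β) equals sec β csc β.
LHS = 2/sin(2β) = 2/(2 sin β cos β) = 1/(sin β cos β) = (1/cos β)(1/sin β) = sec β csc β = RHS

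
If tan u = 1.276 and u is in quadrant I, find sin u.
sin u = 0.7871 (using tan²u + 1 = sec²u)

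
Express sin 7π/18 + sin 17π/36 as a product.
sin 7π/18 + sin 17π/36 = 2 sin(31π/72) cos(-π/24)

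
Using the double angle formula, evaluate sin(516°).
sin(516°) = 2 sin 258° cos 258° = 0.4067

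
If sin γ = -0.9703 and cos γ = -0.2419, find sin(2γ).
sin(2γ) = 2 sin γ cos γ = 0.4694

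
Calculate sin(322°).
sin(322°) = -0.6157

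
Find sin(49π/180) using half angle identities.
sin(49π/180) = √((1 - cos 49π/90)/2) = 0.7547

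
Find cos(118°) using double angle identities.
cos(118°) = cos²59° - sin²59° = -0.4695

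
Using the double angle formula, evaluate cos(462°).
cos(462°) = cos²231° - sin²231° = -0.2079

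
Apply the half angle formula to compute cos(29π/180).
cos(29π/180) = √((1 + cos 29π/90)/2) = 0.8746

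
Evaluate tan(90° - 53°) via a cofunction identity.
tan(90° - 53°) = cot(53°) = 0.7536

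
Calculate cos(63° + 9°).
cos(63° + 9°) = cos 63° cos 9° - sin 63° sin 9° = 0.309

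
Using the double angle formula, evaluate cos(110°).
cos(110°) = cos²55° - sin²55° = -0.342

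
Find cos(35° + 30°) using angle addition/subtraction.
cos(35° + 30°) = cos 35° cos 30° - sin 35° sin 30° = 0.4226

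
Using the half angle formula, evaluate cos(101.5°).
cos(101.5°) = -√((1 + cos 203°)/2) = -0.1994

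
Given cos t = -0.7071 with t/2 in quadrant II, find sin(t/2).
sin(t/2) = ±√((1 - cos t)/2); positive since t/2 ∈ QII, so sin(t/2) = 0.9239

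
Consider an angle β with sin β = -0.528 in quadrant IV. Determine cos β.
cos β = √(1 - sin²β) = 0.8492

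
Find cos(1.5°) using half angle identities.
cos(1.5°) = √((1 + cos 3°)/2) = 0.9997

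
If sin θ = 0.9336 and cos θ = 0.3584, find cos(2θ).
cos(2θ) = cos²θ - sin²θ = -0.7432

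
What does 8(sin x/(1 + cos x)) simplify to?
8(sin x/(1 + cos x)) = 8(tan(x/2)) (using Half angle)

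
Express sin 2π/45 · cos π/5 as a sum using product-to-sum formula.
sin 2π/45 cos π/5 = (1/2)[sin(2π/45+π/5) + sin(2π/45-π/5)]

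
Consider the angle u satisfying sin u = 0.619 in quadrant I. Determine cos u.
cos u = √(1 - sin²u) = 0.7854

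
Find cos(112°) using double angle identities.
cos(112°) = cos²56° - sin²56° = -0.3746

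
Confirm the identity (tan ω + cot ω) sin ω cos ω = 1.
LHS = (sin ω/cos ω + cos ω/sin ω) sin ω cos ω = ((sin²ω + cos²ω)/(sin ω cos ω)) · sin ω cos ω = sin²ω + cos²ω = 1 = RHS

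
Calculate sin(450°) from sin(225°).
sin(450°) = 2 sin 225° cos 225° = 1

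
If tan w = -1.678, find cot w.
cot w = 1/tan w = -0.5959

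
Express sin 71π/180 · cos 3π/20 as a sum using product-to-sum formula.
sin 71π/180 cos 3π/20 = (1/2)[sin(71π/180+3π/20) + sin(71π/180-3π/20)]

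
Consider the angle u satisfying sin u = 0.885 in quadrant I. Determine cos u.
cos u = √(1 - sin²u) = 0.4656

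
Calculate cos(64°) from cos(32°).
cos(64°) = cos²32° - sin²32° = 0.4384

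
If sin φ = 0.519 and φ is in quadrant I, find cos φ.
cos φ = 0.8548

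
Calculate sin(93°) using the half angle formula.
sin(93°) = √((1 - cos 186°)/2) = 0.9986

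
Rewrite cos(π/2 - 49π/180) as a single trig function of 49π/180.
cos(π/2 - 49π/180) = sin(49π/180)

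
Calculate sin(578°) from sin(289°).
sin(578°) = 2 sin 289° cos 289° = -0.6157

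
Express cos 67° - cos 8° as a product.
cos 67° - cos 8° = -2 sin(37.5°) sin(29.5°)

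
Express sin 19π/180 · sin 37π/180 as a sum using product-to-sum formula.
sin 19π/180 sin 37π/180 = (1/2)[cos(19π/180-37π/180) - cos(19π/180+37π/180)]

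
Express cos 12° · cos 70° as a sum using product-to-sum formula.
cos 12° cos 70° = (1/2)[cos(12°-70°) + cos(12°+70°)]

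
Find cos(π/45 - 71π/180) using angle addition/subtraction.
cos(π/45 - 71π/180) = cos π/45 cos 71π/180 + sin π/45 sin 71π/180 = 0.3907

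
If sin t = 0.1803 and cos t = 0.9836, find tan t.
tan t = sin t / cos t = 0.1833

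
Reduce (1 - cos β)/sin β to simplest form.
(1 - cos β)/sin β = tan(β/2) (using Half angle)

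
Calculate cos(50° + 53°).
cos(50° + 53°) = cos 50° cos 53° - sin 50° sin 53° = -0.225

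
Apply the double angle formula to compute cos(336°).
cos(336°) = cos²168° - sin²168° = 0.9135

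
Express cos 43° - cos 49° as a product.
cos 43° - cos 49° = -2 sin(46°) sin(-3°)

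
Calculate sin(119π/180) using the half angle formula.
sin(119π/180) = √((1 - cos 119π/90)/2) = 0.8746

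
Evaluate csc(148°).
csc(148°) = 1.887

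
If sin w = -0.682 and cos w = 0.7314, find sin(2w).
sin(2w) = 2 sin w cos w = -0.9976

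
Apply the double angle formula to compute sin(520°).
sin(520°) = 2 sin 260° cos 260° = 0.342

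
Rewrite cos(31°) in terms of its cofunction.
cos(31°) = sin(90° - 31°) = sin(59°)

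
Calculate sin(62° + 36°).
sin(62° + 36°) = sin 62° cos 36° + cos 62° sin 36° = 0.9903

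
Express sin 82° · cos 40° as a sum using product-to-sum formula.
sin 82° cos 40° = (1/2)[sin(82°+40°) + sin(82°-40°)]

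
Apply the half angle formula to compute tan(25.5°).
tan(25.5°) = sin 51° / (1 + cos 51°) = 0.477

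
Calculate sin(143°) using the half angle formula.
sin(143°) = √((1 - cos 286°)/2) = 0.6018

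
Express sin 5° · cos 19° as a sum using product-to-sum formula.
sin 5° cos 19° = (1/2)[sin(5°+19°) + sin(5°-19°)]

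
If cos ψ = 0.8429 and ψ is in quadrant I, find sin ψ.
sin ψ = 0.5381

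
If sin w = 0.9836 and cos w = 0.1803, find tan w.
tan w = sin w / cos w = 5.455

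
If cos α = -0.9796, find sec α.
sec α = 1/cos α = -1.021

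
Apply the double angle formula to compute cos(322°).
cos(322°) = cos²161° - sin²161° = 0.788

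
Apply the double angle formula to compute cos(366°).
cos(366°) = cos²183° - sin²183° = 0.9945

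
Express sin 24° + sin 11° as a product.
sin 24° + sin 11° = 2 sin(17.5°) cos(6.5°)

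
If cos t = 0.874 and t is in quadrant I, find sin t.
sin t = 0.4859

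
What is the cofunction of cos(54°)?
cos(54°) = sin(90° - 54°) = sin(36°)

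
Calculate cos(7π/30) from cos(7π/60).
cos(7π/30) = cos²7π/60 - sin²7π/60 = 0.7431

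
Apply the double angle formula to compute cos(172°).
cos(172°) = cos²86° - sin²86° = -0.9903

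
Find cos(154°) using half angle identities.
cos(154°) = -√((1 + cos 308°)/2) = -0.8988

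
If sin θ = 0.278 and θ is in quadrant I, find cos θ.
cos θ = 0.9606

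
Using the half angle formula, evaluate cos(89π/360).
cos(89π/360) = √((1 + cos 89π/180)/2) = 0.7133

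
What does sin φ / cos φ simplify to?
sin φ / cos φ = tan φ (using Quotient identity)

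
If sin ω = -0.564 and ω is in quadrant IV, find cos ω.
cos ω = 0.8258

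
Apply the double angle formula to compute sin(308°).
sin(308°) = 2 sin 154° cos 154° = -0.788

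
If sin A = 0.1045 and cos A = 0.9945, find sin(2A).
sin(2A) = 2 sin A cos A = 0.2079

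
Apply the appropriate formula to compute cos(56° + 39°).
cos(56° + 39°) = cos 56° cos 39° - sin 56° sin 39° = -0.08716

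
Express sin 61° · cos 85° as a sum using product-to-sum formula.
sin 61° cos 85° = (1/2)[sin(61°+85°) + sin(61°-85°)]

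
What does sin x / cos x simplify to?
sin x / cos x = tan x (using Quotient identity)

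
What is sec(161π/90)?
sec(161π/90) = 1.269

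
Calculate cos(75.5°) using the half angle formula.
cos(75.5°) = √((1 + cos 151°)/2) = 0.2504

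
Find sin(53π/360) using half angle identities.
sin(53π/360) = √((1 - cos 53π/180)/2) = 0.4462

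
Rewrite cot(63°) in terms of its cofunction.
cot(63°) = tan(90° - 63°) = tan(27°)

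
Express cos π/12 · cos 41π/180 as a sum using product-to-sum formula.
cos π/12 cos 41π/180 = (1/2)[cos(π/12-41π/180) + cos(π/12+41π/180)]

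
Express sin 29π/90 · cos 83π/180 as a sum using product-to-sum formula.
sin 29π/90 cos 83π/180 = (1/2)[sin(29π/90+83π/180) + sin(29π/90-83π/180)]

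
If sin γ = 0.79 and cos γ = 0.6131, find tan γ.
tan γ = sin γ / cos γ = 1.289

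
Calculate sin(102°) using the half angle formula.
sin(102°) = √((1 - cos 204°)/2) = 0.9781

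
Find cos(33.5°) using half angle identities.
cos(33.5°) = √((1 + cos 67°)/2) = 0.8339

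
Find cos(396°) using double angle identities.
cos(396°) = cos²198° - sin²198° = 0.809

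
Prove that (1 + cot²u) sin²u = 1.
LHS = csc²u · sin²u = (1/sin²u) · sin²u = 1 = RHS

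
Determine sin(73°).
sin(73°) = 0.9563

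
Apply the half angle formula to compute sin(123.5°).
sin(123.5°) = √((1 - cos 247°)/2) = 0.8339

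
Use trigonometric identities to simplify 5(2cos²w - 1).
5(2cos²w - 1) = 5(cos(2w)) (using Double angle)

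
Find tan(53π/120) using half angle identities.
tan(53π/120) = sin 53π/60 / (1 + cos 53π/60) = 5.396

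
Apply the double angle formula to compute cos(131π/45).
cos(131π/45) = cos²131π/90 - sin²131π/90 = -0.9613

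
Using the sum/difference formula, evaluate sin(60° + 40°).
sin(60° + 40°) = sin 60° cos 40° + cos 60° sin 40° = 0.9848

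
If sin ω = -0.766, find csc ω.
csc ω = 1/sin ω = -1.305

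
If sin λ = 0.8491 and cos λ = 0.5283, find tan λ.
tan λ = sin λ / cos λ = 1.607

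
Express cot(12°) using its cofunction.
cot(12°) = tan(90° - 12°) = tan(78°)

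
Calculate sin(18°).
sin(18°) = 0.309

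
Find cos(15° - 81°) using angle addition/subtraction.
cos(15° - 81°) = cos 15° cos 81° + sin 15° sin 81° = 0.4067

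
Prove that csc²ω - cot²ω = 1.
LHS = 1/sin²ω - cos²ω/sin²ω = (1 - cos²ω)/sin²ω = sin²ω/sin²ω = 1 = RHS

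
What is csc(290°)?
csc(290°) = -1.064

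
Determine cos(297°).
cos(297°) = 0.454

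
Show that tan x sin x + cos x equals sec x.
LHS = sin²x/cos x + cos x = (sin²x + cos²x)/cos x = 1/cos x = sec x = RHS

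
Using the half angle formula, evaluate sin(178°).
sin(178°) = √((1 - cos 356°)/2) = 0.0349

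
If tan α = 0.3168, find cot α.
cot α = 1/tan α = 3.157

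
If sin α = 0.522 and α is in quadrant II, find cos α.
cos α = -0.8529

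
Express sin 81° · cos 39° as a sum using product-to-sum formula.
sin 81° cos 39° = (1/2)[sin(81°+39°) + sin(81°-39°)]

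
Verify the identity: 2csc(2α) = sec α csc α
LHS = 2/sin(2α) = 2/(2 sin α cos α) = 1/(sin α cos α) = (1/cos α)(1/sin α) = sec α csc α = RHS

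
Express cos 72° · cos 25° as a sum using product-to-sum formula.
cos 72° cos 25° = (1/2)[cos(72°-25°) + cos(72°+25°)]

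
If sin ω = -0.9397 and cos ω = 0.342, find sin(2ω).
sin(2ω) = 2 sin ω cos ω = -0.6428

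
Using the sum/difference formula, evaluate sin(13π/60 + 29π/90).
sin(13π/60 + 29π/90) = sin 13π/60 cos 29π/90 + cos 13π/60 sin 29π/90 = 0.9925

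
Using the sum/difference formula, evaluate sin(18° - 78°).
sin(18° - 78°) = sin 18° cos 78° - cos 18° sin 78° = -√3/2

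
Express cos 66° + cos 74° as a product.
cos 66° + cos 74° = 2 cos(70°) cos(-4°)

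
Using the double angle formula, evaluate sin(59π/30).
sin(59π/30) = 2 sin 59π/60 cos 59π/60 = -0.1045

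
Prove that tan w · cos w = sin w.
LHS = (sin w/cos w) · cos w = sin w = RHS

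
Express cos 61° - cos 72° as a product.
cos 61° - cos 72° = -2 sin(66.5°) sin(-5.5°)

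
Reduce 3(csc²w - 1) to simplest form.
3(csc²w - 1) = 3(cot²w) (using Pythagorean identity)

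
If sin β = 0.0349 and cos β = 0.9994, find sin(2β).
sin(2β) = 2 sin β cos β = 0.06976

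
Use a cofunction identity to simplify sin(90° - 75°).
sin(90° - 75°) = cos(75°)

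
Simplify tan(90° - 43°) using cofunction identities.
tan(90° - 43°) = cot(43°)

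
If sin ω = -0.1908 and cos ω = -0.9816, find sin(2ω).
sin(2ω) = 2 sin ω cos ω = 0.3746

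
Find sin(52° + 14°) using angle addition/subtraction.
sin(52° + 14°) = sin 52° cos 14° + cos 52° sin 14° = 0.9135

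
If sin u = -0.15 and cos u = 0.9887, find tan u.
tan u = sin u / cos u = -0.1517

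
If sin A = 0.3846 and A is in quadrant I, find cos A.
cos A = 0.9231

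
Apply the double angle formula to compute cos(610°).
cos(610°) = 1 - 2sin²305° = -0.342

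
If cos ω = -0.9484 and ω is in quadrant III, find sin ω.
sin ω = -0.3171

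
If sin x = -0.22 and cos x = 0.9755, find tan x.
tan x = sin x / cos x = -0.2255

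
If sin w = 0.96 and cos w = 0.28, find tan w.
tan w = sin w / cos w = 3.429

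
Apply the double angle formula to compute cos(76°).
cos(76°) = cos²38° - sin²38° = 0.2419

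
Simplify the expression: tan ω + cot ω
tan ω + cot ω = sec ω csc ω (using Quotient identities)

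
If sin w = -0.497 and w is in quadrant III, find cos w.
cos w = -0.8678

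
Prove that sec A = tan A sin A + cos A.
RHS = sin²A/cos A + cos A = (sin²A + cos²A)/cos A = 1/cos A = sec A = LHS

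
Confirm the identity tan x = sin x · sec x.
RHS = sin x · (1/cos x) = sin x/cos x = tan x = LHS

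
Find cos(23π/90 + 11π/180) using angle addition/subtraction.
cos(23π/90 + 11π/180) = cos 23π/90 cos 11π/180 - sin 23π/90 sin 11π/180 = 0.5446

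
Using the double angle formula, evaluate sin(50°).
sin(50°) = 2 sin 25° cos 25° = 0.766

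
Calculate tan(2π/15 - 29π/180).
tan(2π/15 - 29π/180) = (tan 2π/15 - tan 29π/180)/(1 + tan 2π/15 tan 29π/180) = -0.08749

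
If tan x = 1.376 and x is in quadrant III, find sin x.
sin x = -0.8089 (using tan²x + 1 = sec²x)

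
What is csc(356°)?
csc(356°) = -14.34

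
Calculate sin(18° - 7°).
sin(18° - 7°) = sin 18° cos 7° - cos 18° sin 7° = 0.1908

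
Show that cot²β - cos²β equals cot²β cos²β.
LHS = cos²β/sin²β - cos²β = cos²β(1/sin²β - 1) = cos²β · (1 - sin²β)/sin²β = cos²β · cos²β/sin²β = cos²β · cot²β = RHS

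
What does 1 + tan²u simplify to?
1 + tan²u = sec²u (using Pythagorean identity)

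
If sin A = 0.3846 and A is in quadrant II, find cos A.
cos A = -0.9231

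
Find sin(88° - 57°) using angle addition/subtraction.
sin(88° - 57°) = sin 88° cos 57° - cos 88° sin 57° = 0.515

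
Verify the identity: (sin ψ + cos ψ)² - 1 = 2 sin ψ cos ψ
LHS = sin²ψ + 2 sin ψ cos ψ + cos²ψ - 1 = (sin²ψ + cos²ψ) + 2 sin ψ cos ψ - 1 = 1 + 2 sin ψ cos ψ - 1 = 2 sin ψ cos ψ = RHS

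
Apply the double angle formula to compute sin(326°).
sin(326°) = 2 sin 163° cos 163° = -0.5592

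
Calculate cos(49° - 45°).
cos(49° - 45°) = cos 49° cos 45° + sin 49° sin 45° = 0.9976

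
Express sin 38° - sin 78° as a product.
sin 38° - sin 78° = 2 cos(58°) sin(-20°)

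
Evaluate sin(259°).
sin(259°) = -0.9816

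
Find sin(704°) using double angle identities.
sin(704°) = 2 sin 352° cos 352° = -0.2756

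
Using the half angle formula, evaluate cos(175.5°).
cos(175.5°) = -√((1 + cos 351°)/2) = -0.9969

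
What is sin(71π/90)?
sin(71π/90) = 0.6157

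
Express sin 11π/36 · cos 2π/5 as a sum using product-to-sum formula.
sin 11π/36 cos 2π/5 = (1/2)[sin(11π/36+2π/5) + sin(11π/36-2π/5)]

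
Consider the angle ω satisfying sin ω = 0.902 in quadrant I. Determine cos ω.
cos ω = √(1 - sin²ω) = 0.4317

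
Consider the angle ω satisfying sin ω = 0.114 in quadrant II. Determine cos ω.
cos ω = ±√(1 - sin²ω) = -0.9935 (negative in QII)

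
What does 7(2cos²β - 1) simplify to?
7(2cos²β - 1) = 7(cos(2β)) (using Double angle)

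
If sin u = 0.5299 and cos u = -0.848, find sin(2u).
sin(2u) = 2 sin u cos u = -0.8987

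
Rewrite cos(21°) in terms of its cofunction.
cos(21°) = sin(90° - 21°) = sin(69°)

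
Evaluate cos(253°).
cos(253°) = -0.2924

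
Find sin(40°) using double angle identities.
sin(40°) = 2 sin 20° cos 20° = 0.6428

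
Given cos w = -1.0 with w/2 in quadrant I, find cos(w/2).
cos(w/2) = ±√((1 + cos w)/2); positive since w/2 ∈ QI, so cos(w/2) = 0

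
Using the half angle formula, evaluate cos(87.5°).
cos(87.5°) = √((1 + cos 175°)/2) = 0.04362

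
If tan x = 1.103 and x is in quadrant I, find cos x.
cos x = 0.6717 (using tan²x + 1 = sec²x)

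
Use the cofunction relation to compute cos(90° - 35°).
cos(90° - 35°) = sin(35°) = 0.5736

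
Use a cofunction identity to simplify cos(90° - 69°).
cos(90° - 69°) = sin(69°)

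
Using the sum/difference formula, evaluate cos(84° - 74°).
cos(84° - 74°) = cos 84° cos 74° + sin 84° sin 74° = 0.9848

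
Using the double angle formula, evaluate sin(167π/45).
sin(167π/45) = 2 sin 167π/90 cos 167π/90 = -0.788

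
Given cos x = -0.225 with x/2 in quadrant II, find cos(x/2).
cos(x/2) = ±√((1 + cos x)/2); negative since x/2 ∈ QII, so cos(x/2) = -0.6225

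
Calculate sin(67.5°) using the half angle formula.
sin(67.5°) = √((1 - cos 135°)/2) = √(2+√2)/2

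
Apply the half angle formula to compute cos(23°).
cos(23°) = √((1 + cos 46°)/2) = 0.9205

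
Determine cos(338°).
cos(338°) = 0.9272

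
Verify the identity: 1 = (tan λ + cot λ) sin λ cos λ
RHS = (sin λ/cos λ + cos λ/sin λ) sin λ cos λ = ((sin²λ + cos²λ)/(sin λ cos λ)) · sin λ cos λ = sin²λ + cos²λ = 1 = LHS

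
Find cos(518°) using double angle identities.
cos(518°) = cos²259° - sin²259° = -0.9272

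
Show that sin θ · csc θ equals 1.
LHS = sin θ · (1/sin θ) = 1 = RHS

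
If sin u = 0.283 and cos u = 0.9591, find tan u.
tan u = sin u / cos u = 0.2951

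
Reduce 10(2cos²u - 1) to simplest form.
10(2cos²u - 1) = 10(cos(2u)) (using Double angle)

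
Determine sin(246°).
sin(246°) = -0.9135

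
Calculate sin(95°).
sin(95°) = 0.9962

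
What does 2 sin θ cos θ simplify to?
2 sin θ cos θ = sin(2θ) (using Double angle)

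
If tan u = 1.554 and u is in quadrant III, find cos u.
cos u = -0.5411 (using tan²u + 1 = sec²u)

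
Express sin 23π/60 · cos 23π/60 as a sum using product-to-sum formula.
sin 23π/60 cos 23π/60 = (1/2)[sin(23π/60+23π/60) + sin(23π/60-23π/60)]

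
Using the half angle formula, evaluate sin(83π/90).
sin(83π/90) = √((1 - cos 83π/45)/2) = 0.2419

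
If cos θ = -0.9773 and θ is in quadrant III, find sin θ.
sin θ = -0.2119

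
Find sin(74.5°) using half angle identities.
sin(74.5°) = √((1 - cos 149°)/2) = 0.9636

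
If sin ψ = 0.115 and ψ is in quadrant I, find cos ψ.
cos ψ = 0.9934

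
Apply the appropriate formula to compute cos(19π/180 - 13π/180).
cos(19π/180 - 13π/180) = cos 19π/180 cos 13π/180 + sin 19π/180 sin 13π/180 = 0.9945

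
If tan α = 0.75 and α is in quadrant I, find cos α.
cos α = 0.8 (using tan²α + 1 = sec²α)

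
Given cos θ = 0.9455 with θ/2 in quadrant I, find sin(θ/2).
sin(θ/2) = ±√((1 - cos θ)/2); positive since θ/2 ∈ QI, so sin(θ/2) = 0.1651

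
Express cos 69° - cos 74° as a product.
cos 69° - cos 74° = -2 sin(71.5°) sin(-2.5°)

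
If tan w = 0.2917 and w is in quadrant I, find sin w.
sin w = 0.28 (using tan²w + 1 = sec²w)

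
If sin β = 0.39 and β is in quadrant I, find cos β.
cos β = 0.9208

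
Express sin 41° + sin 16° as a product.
sin 41° + sin 16° = 2 sin(28.5°) cos(12.5°)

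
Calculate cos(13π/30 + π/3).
cos(13π/30 + π/3) = cos 13π/30 cos π/3 - sin 13π/30 sin π/3 = -0.7431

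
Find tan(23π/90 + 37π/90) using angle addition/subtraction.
tan(23π/90 + 37π/90) = (tan 23π/90 + tan 37π/90)/(1 - tan 23π/90 tan 37π/90) = -√3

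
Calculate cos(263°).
cos(263°) = -0.1219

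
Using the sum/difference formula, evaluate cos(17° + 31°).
cos(17° + 31°) = cos 17° cos 31° - sin 17° sin 31° = 0.6691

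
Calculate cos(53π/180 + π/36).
cos(53π/180 + π/36) = cos 53π/180 cos π/36 - sin 53π/180 sin π/36 = 0.5299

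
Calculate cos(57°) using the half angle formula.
cos(57°) = √((1 + cos 114°)/2) = 0.5446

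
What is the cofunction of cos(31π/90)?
cos(31π/90) = sin(π/2 - 31π/90) = sin(7π/45)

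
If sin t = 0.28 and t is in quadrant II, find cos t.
cos t = -0.96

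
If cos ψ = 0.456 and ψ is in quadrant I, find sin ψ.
sin ψ = 0.89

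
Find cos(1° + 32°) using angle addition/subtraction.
cos(1° + 32°) = cos 1° cos 32° - sin 1° sin 32° = 0.8387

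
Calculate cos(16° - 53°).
cos(16° - 53°) = cos 16° cos 53° + sin 16° sin 53° = 0.7986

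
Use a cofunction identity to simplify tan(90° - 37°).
tan(90° - 37°) = cot(37°)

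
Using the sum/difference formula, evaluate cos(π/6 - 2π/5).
cos(π/6 - 2π/5) = cos π/6 cos 2π/5 + sin π/6 sin 2π/5 = 0.7431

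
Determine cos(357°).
cos(357°) = 0.9986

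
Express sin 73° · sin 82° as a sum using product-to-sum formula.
sin 73° sin 82° = (1/2)[cos(73°-82°) - cos(73°+82°)]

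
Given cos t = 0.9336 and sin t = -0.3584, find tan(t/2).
tan(t/2) = sin t / (1 + cos t) = -0.1854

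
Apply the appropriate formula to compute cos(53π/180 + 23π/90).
cos(53π/180 + 23π/90) = cos 53π/180 cos 23π/90 - sin 53π/180 sin 23π/90 = -0.1564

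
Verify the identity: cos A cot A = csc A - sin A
RHS = 1/sin A - sin A = (1 - sin²A)/sin A = cos²A/sin A = cos A · (cos A/sin A) = cos A cot A = LHS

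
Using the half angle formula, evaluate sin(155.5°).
sin(155.5°) = √((1 - cos 311°)/2) = 0.4147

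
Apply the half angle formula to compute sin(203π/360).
sin(203π/360) = √((1 - cos 203π/180)/2) = 0.9799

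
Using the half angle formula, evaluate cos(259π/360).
cos(259π/360) = -√((1 + cos 259π/180)/2) = -0.6361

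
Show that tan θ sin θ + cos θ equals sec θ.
LHS = sin²θ/cos θ + cos θ = (sin²θ + cos²θ)/cos θ = 1/cos θ = sec θ = RHS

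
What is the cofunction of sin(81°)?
sin(81°) = cos(90° - 81°) = cos(9°)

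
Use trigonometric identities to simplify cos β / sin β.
cos β / sin β = cot β (using Quotient identity)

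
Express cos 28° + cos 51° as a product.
cos 28° + cos 51° = 2 cos(39.5°) cos(-11.5°)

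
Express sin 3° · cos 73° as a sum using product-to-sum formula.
sin 3° cos 73° = (1/2)[sin(3°+73°) + sin(3°-73°)]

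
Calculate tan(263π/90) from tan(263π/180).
tan(263π/90) = 2 tan 263π/180 / (1 - tan²263π/180) = -0.2493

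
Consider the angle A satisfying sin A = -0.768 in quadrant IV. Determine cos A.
cos A = √(1 - sin²A) = 0.6404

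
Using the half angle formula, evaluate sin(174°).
sin(174°) = √((1 - cos 348°)/2) = 0.1045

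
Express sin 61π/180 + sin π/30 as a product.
sin 61π/180 + sin π/30 = 2 sin(67π/360) cos(11π/72)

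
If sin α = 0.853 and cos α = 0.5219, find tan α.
tan α = sin α / cos α = 1.634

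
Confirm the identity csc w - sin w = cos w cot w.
LHS = 1/sin w - sin w = (1 - sin²w)/sin w = cos²w/sin w = cos w · (cos w/sin w) = cos w cot w = RHS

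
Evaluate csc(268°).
csc(268°) = -1.001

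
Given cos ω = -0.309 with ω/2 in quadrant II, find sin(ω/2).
sin(ω/2) = ±√((1 - cos ω)/2); positive since ω/2 ∈ QII, so sin(ω/2) = 0.809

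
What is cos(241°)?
cos(241°) = -0.4848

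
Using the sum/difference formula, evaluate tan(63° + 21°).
tan(63° + 21°) = (tan 63° + tan 21°)/(1 - tan 63° tan 21°) = 9.514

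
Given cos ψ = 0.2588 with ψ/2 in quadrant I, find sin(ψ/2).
sin(ψ/2) = ±√((1 - cos ψ)/2); positive since ψ/2 ∈ QI, so sin(ψ/2) = 0.6088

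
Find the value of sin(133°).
sin(133°) = 0.7314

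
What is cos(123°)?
cos(123°) = -0.5446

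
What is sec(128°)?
sec(128°) = -1.624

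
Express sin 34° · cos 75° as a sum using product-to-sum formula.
sin 34° cos 75° = (1/2)[sin(34°+75°) + sin(34°-75°)]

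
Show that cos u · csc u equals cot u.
LHS = cos u · (1/sin u) = cos u/sin u = cot u = RHS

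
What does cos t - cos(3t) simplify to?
cos t - cos(3t) = 2 sin(2t) sin t (using Sum-to-product)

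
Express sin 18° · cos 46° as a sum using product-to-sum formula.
sin 18° cos 46° = (1/2)[sin(18°+46°) + sin(18°-46°)]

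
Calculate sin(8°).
sin(8°) = 0.1392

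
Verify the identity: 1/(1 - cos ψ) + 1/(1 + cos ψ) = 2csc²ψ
LHS = [(1 + cos ψ) + (1 - cos ψ)] / [(1 - cos ψ)(1 + cos ψ)] = 2/(1 - cos²ψ) = 2/sin²ψ = 2csc²ψ = RHS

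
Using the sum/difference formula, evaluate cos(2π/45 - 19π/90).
cos(2π/45 - 19π/90) = cos 2π/45 cos 19π/90 + sin 2π/45 sin 19π/90 = √3/2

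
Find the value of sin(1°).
sin(1°) = 0.01745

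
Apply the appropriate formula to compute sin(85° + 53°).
sin(85° + 53°) = sin 85° cos 53° + cos 85° sin 53° = 0.6691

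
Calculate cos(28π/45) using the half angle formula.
cos(28π/45) = -√((1 + cos 56π/45)/2) = -0.3746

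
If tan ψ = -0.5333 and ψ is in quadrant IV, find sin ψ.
sin ψ = -0.4706 (using tan²ψ + 1 = sec²ψ)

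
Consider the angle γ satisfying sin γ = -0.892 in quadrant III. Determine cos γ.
cos γ = ±√(1 - sin²γ) = -0.452 (negative in QIII)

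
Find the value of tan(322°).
tan(322°) = -0.7813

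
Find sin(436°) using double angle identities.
sin(436°) = 2 sin 218° cos 218° = 0.9703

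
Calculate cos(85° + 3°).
cos(85° + 3°) = cos 85° cos 3° - sin 85° sin 3° = 0.0349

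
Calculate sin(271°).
sin(271°) = -0.9998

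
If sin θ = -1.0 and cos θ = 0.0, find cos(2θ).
cos(2θ) = cos²θ - sin²θ = -1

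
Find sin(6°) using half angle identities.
sin(6°) = √((1 - cos 12°)/2) = 0.1045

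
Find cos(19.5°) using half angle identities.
cos(19.5°) = √((1 + cos 39°)/2) = 0.9426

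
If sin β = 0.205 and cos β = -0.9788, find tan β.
tan β = sin β / cos β = -0.2094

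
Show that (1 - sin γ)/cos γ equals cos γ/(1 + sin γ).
LHS = (1 - sin γ)(1 + sin γ) / (cos γ(1 + sin γ)) = (1 - sin²γ) / (cos γ(1 + sin γ)) = cos²γ / (cos γ(1 + sin γ)) = cos γ/(1 + sin γ) = RHS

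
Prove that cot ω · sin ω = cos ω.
LHS = (cos ω/sin ω) · sin ω = cos ω = RHS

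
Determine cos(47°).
cos(47°) = 0.682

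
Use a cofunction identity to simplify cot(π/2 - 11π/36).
cot(π/2 - 11π/36) = tan(11π/36)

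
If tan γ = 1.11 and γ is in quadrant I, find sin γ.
sin γ = 0.743 (using tan²γ + 1 = sec²γ)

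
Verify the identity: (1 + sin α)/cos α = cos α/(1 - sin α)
LHS = (1 + sin α)(1 - sin α) / (cos α(1 - sin α)) = (1 - sin²α) / (cos α(1 - sin α)) = cos²α / (cos α(1 - sin α)) = cos α/(1 - sin α) = RHS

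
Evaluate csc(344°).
csc(344°) = -3.628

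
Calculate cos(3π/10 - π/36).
cos(3π/10 - π/36) = cos 3π/10 cos π/36 + sin 3π/10 sin π/36 = 0.6561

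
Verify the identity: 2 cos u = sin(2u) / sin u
RHS = 2 sin u cos u / sin u = 2 cos u = LHS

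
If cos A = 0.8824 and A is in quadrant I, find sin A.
sin A = 0.4705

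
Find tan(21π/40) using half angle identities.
tan(21π/40) = sin 21π/20 / (1 + cos 21π/20) = -12.71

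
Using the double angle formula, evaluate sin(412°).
sin(412°) = 2 sin 206° cos 206° = 0.788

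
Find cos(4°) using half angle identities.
cos(4°) = √((1 + cos 8°)/2) = 0.9976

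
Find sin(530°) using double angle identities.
sin(530°) = 2 sin 265° cos 265° = 0.1736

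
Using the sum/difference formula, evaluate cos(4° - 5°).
cos(4° - 5°) = cos 4° cos 5° + sin 4° sin 5° = 0.9998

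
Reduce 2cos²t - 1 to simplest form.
2cos²t - 1 = cos(2t) (using Double angle)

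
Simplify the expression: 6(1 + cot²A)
6(1 + cot²A) = 6(csc²A) (using Pythagorean identity)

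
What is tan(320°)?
tan(320°) = -0.8391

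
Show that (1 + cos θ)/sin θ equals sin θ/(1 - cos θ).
RHS = sin θ(1 + cos θ) / ((1 - cos θ)(1 + cos θ)) = sin θ(1 + cos θ) / (1 - cos²θ) = sin θ(1 + cos θ) / sin²θ = (1 + cos θ)/sin θ = LHS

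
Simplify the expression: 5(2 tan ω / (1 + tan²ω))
5(2 tan ω / (1 + tan²ω)) = 5(sin(2ω)) (using Double angle)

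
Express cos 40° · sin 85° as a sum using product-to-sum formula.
cos 40° sin 85° = (1/2)[sin(40°+85°) - sin(40°-85°)]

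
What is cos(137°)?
cos(137°) = -0.7314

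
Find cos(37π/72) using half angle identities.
cos(37π/72) = -√((1 + cos 37π/36)/2) = -0.04362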